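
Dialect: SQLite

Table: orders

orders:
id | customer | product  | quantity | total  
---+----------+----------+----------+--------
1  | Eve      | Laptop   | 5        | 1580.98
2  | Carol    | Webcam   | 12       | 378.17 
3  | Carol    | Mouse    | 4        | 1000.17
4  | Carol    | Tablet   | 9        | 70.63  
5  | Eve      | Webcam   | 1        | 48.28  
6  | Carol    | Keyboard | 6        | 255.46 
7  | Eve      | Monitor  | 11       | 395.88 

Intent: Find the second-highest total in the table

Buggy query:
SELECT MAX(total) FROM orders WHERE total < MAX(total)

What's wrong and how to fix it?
Bug: MAX(total) on the right of the comparison is an aggregate-in-WHERE error

Fix: Compute the overall MAX in a subquery, then take MAX of rows below it

Corrected query:
SELECT MAX(total) FROM orders WHERE total < (SELECT MAX(total) FROM orders)

Result:
MAX(total)
----------
1000.17   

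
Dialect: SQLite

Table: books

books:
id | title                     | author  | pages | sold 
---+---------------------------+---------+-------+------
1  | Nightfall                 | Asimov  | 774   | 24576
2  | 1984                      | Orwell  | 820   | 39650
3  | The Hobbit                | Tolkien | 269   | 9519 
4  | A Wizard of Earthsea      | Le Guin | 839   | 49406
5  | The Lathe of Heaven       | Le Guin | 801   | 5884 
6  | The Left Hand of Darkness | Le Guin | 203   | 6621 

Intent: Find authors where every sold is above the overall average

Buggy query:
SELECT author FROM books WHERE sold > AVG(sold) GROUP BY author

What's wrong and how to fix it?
Bug: AVG() is an aggregate; it can't sit directly in WHERE

Fix: Use a subquery for AVG and a HAVING MIN(...) filter so the condition holds for every row in the group

Corrected query:
SELECT author FROM books GROUP BY author HAVING MIN(sold) > (SELECT AVG(sold) FROM books)

Result:
author
------
Asimov
Orwell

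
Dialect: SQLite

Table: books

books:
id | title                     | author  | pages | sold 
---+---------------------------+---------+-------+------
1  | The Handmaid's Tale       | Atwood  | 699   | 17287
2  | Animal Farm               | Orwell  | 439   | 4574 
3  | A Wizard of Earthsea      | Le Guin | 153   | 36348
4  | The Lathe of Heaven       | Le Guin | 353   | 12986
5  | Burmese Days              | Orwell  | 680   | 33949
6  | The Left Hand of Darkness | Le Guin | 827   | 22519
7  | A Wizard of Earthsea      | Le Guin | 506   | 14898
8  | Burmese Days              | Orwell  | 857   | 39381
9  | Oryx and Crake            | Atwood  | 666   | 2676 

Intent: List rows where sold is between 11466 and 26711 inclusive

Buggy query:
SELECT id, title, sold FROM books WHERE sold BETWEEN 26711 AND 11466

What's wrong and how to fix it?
Bug: BETWEEN expects the lower bound first; with 26711 AND 11466 the range is empty

Fix: Swap the bounds so the smaller value comes first

Corrected query:
SELECT id, title, sold FROM books WHERE sold BETWEEN 11466 AND 26711

Result:
id | title                     | sold 
---+---------------------------+------
1  | The Handmaid's Tale       | 17287
4  | The Lathe of Heaven       | 12986
6  | The Left Hand of Darkness | 22519
7  | A Wizard of Earthsea      | 14898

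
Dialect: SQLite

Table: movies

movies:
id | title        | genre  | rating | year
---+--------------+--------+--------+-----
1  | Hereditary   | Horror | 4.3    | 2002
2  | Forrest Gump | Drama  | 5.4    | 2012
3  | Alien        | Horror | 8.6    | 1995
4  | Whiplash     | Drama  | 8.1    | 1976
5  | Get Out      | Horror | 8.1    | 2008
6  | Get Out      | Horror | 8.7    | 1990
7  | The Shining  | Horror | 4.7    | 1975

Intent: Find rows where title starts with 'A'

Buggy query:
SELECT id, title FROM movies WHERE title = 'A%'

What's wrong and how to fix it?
Bug: '=' compares the literal string including the % character; pattern matching needs LIKE

Fix: Use LIKE for wildcard pattern matching

Corrected query:
SELECT id, title FROM movies WHERE title LIKE 'A%'

Result:
id | title
---+------
3  | Alien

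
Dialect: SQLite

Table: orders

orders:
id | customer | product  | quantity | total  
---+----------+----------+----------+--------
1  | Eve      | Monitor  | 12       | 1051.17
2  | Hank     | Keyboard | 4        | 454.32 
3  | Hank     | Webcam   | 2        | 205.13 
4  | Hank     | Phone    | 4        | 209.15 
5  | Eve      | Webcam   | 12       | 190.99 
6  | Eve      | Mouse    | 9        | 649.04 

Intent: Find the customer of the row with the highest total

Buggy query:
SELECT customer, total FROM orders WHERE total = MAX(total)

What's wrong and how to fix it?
Bug: MAX(total) is an aggregate and cannot be used directly in WHERE

Fix: Use a subquery: WHERE total = (SELECT MAX(total) FROM orders)

Corrected query:
SELECT customer, total FROM orders WHERE total = (SELECT MAX(total) FROM orders)

Result:
customer | total  
---------+--------
Eve      | 1051.17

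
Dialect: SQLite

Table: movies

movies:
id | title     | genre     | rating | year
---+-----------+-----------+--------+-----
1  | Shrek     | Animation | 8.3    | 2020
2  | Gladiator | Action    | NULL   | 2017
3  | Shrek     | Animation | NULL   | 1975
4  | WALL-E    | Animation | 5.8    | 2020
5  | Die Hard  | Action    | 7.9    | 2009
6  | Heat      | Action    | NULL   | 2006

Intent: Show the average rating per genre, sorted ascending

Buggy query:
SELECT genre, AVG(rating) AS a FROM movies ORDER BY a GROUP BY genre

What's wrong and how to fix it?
Bug: GROUP BY must precede ORDER BY

Fix: Reorder: SELECT … FROM … GROUP BY … ORDER BY …

Corrected query:
SELECT genre, AVG(rating) AS a FROM movies GROUP BY genre ORDER BY a

Result:
genre     | a   
----------+-----
Animation | 7.05
Action    | 7.9 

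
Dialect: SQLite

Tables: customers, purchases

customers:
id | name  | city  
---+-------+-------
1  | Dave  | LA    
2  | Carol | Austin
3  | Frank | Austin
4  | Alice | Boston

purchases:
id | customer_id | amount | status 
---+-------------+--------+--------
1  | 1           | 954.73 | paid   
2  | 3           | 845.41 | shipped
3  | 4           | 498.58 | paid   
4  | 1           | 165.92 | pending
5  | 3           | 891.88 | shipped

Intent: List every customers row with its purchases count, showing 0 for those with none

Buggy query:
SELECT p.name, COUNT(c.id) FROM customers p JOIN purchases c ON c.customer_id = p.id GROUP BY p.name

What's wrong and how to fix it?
Bug: INNER JOIN drops customers rows that have no matching purchases rows

Fix: Switch to LEFT JOIN to retain unmatched parent rows

Corrected query:
SELECT p.name, COUNT(c.id) FROM customers p LEFT JOIN purchases c ON c.customer_id = p.id GROUP BY p.name

Result:
name  | COUNT(c.id)
------+------------
Alice | 1          
Carol | 0          
Dave  | 2          
Frank | 2          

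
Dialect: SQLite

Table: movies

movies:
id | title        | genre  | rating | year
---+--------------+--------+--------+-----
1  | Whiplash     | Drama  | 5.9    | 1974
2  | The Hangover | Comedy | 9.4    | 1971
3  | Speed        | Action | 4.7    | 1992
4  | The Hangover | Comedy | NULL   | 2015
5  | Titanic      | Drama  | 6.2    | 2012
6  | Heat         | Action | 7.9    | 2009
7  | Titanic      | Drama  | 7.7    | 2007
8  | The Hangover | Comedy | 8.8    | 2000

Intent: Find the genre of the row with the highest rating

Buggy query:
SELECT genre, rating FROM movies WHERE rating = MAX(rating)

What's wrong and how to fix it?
Bug: WHERE is evaluated per row; an aggregate over the whole table isn't defined there

Fix: Wrap MAX in a scalar subquery so WHERE compares against a single value

Corrected query:
SELECT genre, rating FROM movies WHERE rating = (SELECT MAX(rating) FROM movies)

Result:
genre  | rating
-------+-------
Comedy | 9.4   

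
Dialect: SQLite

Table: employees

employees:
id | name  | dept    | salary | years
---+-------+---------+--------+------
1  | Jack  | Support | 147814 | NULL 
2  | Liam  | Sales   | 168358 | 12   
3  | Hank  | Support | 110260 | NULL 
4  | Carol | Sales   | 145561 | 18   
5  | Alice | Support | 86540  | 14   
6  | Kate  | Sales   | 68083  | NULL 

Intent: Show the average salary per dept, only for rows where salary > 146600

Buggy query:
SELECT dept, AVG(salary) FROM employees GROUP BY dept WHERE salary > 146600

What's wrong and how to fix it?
Bug: Row-level WHERE must come before GROUP BY in the clause order

Fix: Place WHERE between FROM and GROUP BY

Corrected query:
SELECT dept, AVG(salary) FROM employees WHERE salary > 146600 GROUP BY dept

Result:
dept    | AVG(salary)
--------+------------
Sales   | 168358     
Support | 147814     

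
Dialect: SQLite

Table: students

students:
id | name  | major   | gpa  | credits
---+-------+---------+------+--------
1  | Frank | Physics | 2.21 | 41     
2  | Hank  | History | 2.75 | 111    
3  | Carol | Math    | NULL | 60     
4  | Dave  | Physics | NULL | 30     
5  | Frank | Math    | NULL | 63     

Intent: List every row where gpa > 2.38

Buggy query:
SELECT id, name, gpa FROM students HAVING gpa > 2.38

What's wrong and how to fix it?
Bug: HAVING filters the output of aggregation, but this query has no GROUP BY and no aggregate functions, so SQLite rejects it (HAVING clause on a non-aggregate query); the condition here is per row

Fix: Replace HAVING with WHERE since the condition applies to individual rows

Corrected query:
SELECT id, name, gpa FROM students WHERE gpa > 2.38

Result:
id | name | gpa 
---+------+-----
2  | Hank | 2.75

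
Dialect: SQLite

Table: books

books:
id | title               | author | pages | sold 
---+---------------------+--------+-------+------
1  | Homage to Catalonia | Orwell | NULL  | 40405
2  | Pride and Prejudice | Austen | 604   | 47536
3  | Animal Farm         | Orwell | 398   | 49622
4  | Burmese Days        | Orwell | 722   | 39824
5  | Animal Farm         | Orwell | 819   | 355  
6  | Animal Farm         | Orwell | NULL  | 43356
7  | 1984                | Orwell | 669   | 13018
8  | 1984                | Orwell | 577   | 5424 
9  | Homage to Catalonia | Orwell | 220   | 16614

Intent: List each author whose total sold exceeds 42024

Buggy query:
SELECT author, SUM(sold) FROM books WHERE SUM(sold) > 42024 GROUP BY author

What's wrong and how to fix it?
Bug: Aggregate functions cannot appear in a WHERE clause

Fix: Move the aggregate condition to a HAVING clause

Corrected query:
SELECT author, SUM(sold) FROM books GROUP BY author HAVING SUM(sold) > 42024

Result:
author | SUM(sold)
-------+----------
Austen | 47536    
Orwell | 208618   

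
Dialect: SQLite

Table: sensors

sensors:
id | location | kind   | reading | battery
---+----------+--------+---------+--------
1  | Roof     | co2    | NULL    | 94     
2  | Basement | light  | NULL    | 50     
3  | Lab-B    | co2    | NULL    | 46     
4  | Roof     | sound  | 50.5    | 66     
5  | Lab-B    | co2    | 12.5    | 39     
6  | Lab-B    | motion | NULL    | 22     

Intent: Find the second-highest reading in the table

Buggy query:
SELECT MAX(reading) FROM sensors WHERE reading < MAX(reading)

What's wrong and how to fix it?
Bug: The inner MAX is an aggregate inside WHERE, which is not allowed

Fix: Put the inner MAX in a scalar subquery

Corrected query:
SELECT MAX(reading) FROM sensors WHERE reading < (SELECT MAX(reading) FROM sensors)

Result:
MAX(reading)
------------
12.5        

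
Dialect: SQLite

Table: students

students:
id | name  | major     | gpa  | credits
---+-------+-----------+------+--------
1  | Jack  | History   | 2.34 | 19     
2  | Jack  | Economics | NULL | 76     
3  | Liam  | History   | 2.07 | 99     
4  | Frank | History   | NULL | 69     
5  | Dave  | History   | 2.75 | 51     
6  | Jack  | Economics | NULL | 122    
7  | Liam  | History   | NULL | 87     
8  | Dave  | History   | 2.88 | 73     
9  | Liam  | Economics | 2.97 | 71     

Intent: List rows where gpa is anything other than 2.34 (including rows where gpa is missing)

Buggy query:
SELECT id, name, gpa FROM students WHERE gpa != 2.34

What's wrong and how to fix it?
Bug: Inequality against NULL is unknown, not true; rows with NULL are dropped

Fix: Add an explicit OR gpa IS NULL to include the missing-value rows

Corrected query:
SELECT id, name, gpa FROM students WHERE gpa != 2.34 OR gpa IS NULL

Result:
id | name  | gpa 
---+-------+-----
2  | Jack  | NULL
3  | Liam  | 2.07
4  | Frank | NULL
5  | Dave  | 2.75
6  | Jack  | NULL
7  | Liam  | NULL
8  | Dave  | 2.88
9  | Liam  | 2.97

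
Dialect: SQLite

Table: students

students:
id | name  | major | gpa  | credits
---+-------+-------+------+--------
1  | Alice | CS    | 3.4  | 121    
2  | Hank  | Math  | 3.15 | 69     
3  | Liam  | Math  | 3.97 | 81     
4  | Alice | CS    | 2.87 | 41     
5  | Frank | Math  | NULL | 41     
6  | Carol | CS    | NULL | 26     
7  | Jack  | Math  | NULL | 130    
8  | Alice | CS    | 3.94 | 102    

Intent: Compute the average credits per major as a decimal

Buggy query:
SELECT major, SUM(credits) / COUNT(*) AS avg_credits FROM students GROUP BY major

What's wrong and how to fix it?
Bug: Both operands are integers, so '/' performs integer division and truncates

Fix: Multiply by 1.0 (or CAST to REAL) to force floating-point division

Corrected query:
SELECT major, SUM(credits) * 1.0 / COUNT(*) AS avg_credits FROM students GROUP BY major

Result:
major | avg_credits
------+------------
CS    | 72.5       
Math  | 80.25      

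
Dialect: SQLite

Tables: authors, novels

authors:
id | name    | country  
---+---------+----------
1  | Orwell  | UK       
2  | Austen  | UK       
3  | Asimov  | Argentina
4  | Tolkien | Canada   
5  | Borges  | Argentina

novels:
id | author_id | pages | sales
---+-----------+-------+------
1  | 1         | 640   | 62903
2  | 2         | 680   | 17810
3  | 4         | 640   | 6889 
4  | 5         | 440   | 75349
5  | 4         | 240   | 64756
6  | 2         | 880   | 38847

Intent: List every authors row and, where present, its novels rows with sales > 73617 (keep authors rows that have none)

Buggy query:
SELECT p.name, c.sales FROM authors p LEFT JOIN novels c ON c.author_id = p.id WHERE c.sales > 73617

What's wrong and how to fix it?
Bug: Filtering c.sales in WHERE discards the NULL rows produced by LEFT JOIN, turning it into an inner join

Fix: Move the right-table condition into the ON clause so unmatched parents are kept

Corrected query:
SELECT p.name, c.sales FROM authors p LEFT JOIN novels c ON c.author_id = p.id AND c.sales > 73617

Result:
name    | sales
--------+------
Orwell  | NULL 
Austen  | NULL 
Asimov  | NULL 
Tolkien | NULL 
Borges  | 75349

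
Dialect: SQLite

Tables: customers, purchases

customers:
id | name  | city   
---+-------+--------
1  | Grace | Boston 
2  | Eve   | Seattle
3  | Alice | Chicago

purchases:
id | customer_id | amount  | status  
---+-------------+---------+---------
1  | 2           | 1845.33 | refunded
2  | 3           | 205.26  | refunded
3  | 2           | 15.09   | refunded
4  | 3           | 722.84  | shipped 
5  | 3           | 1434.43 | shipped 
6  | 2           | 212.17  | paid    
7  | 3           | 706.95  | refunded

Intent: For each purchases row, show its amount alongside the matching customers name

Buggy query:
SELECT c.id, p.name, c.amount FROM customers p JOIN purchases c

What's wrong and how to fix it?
Bug: Missing join condition: each purchases row is matched to all customers rows instead of just its own

Fix: Add ON c.customer_id = p.id to the JOIN

Corrected query:
SELECT c.id, p.name, c.amount FROM customers p JOIN purchases c ON c.customer_id = p.id

Result:
id | name  | amount 
---+-------+--------
1  | Eve   | 1845.33
2  | Alice | 205.26 
3  | Eve   | 15.09  
4  | Alice | 722.84 
5  | Alice | 1434.43
6  | Eve   | 212.17 
7  | Alice | 706.95 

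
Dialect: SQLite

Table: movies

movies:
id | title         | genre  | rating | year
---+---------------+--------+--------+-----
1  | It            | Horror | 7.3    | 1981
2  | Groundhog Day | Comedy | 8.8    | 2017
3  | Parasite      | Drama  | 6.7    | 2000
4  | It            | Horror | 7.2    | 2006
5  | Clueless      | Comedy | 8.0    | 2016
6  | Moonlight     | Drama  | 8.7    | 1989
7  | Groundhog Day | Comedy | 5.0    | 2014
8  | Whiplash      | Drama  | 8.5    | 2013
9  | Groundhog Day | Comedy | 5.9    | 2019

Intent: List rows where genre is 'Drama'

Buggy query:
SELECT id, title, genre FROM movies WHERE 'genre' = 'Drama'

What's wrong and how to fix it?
Bug: 'genre' in single quotes is a string literal, not the column; the comparison is literal-vs-literal and never true

Fix: Remove the quotes around the column name (or use double quotes for an identifier)

Corrected query:
SELECT id, title, genre FROM movies WHERE genre = 'Drama'

Result:
id | title     | genre
---+-----------+------
3  | Parasite  | Drama
6  | Moonlight | Drama
8  | Whiplash  | Drama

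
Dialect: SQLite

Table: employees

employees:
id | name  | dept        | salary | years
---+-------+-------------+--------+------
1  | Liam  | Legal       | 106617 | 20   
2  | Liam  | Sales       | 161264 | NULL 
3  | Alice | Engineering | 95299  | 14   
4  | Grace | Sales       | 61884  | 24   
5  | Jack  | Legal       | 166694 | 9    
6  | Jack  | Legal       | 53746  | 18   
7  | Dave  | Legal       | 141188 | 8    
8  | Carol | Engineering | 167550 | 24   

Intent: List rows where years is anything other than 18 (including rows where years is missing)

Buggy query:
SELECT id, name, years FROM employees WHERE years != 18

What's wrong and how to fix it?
Bug: Inequality against NULL is unknown, not true; rows with NULL are dropped

Fix: Add an explicit OR years IS NULL to include the missing-value rows

Corrected query:
SELECT id, name, years FROM employees WHERE years != 18 OR years IS NULL

Result:
id | name  | years
---+-------+------
1  | Liam  | 20   
2  | Liam  | NULL 
3  | Alice | 14   
4  | Grace | 24   
5  | Jack  | 9    
7  | Dave  | 8    
8  | Carol | 24   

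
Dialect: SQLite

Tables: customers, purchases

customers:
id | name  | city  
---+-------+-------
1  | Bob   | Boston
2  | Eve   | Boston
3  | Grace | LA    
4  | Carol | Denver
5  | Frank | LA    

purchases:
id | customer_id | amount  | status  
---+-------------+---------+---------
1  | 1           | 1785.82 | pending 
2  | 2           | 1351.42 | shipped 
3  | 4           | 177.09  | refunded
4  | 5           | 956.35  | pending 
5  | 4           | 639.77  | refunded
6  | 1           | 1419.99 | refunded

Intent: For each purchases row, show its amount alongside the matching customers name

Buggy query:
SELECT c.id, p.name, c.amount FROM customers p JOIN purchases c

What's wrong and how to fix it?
Bug: Missing join condition: each purchases row is matched to all customers rows instead of just its own

Fix: Add ON c.customer_id = p.id to the JOIN

Corrected query:
SELECT c.id, p.name, c.amount FROM customers p JOIN purchases c ON c.customer_id = p.id

Result:
id | name  | amount 
---+-------+--------
1  | Bob   | 1785.82
2  | Eve   | 1351.42
3  | Carol | 177.09 
4  | Frank | 956.35 
5  | Carol | 639.77 
6  | Bob   | 1419.99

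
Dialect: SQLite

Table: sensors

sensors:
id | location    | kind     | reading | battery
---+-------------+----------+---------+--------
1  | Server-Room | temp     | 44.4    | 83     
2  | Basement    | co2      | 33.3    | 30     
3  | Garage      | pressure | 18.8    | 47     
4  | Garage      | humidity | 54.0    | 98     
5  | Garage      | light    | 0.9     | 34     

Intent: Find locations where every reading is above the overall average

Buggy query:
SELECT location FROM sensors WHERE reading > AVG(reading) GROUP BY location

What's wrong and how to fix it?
Bug: WHERE evaluates per row before aggregation, so AVG() is unavailable

Fix: Use a subquery for AVG and a HAVING MIN(...) filter so the condition holds for every row in the group

Corrected query:
SELECT location FROM sensors GROUP BY location HAVING MIN(reading) > (SELECT AVG(reading) FROM sensors)

Result:
location   
-----------
Basement   
Server-Room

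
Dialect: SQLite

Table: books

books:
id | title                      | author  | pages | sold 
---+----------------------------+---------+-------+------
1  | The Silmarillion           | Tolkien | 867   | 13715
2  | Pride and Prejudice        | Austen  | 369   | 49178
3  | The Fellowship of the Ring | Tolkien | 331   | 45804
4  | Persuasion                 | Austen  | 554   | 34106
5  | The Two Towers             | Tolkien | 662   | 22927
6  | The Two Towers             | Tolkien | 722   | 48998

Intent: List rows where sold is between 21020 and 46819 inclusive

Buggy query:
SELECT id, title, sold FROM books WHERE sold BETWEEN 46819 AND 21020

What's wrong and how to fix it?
Bug: BETWEEN expects the lower bound first; with 46819 AND 21020 the range is empty

Fix: Swap the bounds so the smaller value comes first

Corrected query:
SELECT id, title, sold FROM books WHERE sold BETWEEN 21020 AND 46819

Result:
id | title                      | sold 
---+----------------------------+------
3  | The Fellowship of the Ring | 45804
4  | Persuasion                 | 34106
5  | The Two Towers             | 22927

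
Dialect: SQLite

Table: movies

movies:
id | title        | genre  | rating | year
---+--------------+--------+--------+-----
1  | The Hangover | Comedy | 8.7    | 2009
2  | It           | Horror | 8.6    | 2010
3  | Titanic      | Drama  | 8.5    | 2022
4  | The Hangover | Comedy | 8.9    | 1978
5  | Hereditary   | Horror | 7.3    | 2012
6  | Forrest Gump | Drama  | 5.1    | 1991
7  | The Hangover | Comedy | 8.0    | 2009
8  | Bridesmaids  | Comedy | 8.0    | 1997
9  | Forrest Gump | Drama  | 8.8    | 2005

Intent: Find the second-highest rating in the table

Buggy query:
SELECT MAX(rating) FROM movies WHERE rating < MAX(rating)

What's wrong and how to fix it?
Bug: The inner MAX is an aggregate inside WHERE, which is not allowed

Fix: Put the inner MAX in a scalar subquery

Corrected query:
SELECT MAX(rating) FROM movies WHERE rating < (SELECT MAX(rating) FROM movies)

Result:
MAX(rating)
-----------
8.8        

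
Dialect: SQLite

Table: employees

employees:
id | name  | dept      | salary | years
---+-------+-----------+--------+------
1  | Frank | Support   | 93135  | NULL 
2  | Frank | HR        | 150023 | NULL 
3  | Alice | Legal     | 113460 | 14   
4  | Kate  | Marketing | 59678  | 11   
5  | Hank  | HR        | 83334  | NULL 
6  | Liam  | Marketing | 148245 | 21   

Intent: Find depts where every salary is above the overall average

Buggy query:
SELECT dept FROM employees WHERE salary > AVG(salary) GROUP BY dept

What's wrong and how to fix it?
Bug: WHERE evaluates per row before aggregation, so AVG() is unavailable

Fix: Use a subquery for AVG and a HAVING MIN(...) filter so the condition holds for every row in the group

Corrected query:
SELECT dept FROM employees GROUP BY dept HAVING MIN(salary) > (SELECT AVG(salary) FROM employees)

Result:
dept 
-----
Legal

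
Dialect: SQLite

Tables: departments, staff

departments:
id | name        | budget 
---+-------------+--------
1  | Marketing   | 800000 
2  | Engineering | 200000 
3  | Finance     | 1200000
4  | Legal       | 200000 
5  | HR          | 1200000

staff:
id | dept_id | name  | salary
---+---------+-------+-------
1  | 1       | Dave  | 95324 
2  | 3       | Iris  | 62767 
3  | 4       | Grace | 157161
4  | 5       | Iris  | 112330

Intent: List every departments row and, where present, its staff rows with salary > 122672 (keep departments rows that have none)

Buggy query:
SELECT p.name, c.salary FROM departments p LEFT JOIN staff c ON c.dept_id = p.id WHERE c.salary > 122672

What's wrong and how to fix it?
Bug: A WHERE condition on the right-hand table after LEFT JOIN drops unmatched parents

Fix: Move the right-table condition into the ON clause so unmatched parents are kept

Corrected query:
SELECT p.name, c.salary FROM departments p LEFT JOIN staff c ON c.dept_id = p.id AND c.salary > 122672

Result:
name        | salary
------------+-------
Marketing   | NULL  
Engineering | NULL  
Finance     | NULL  
Legal       | 157161
HR          | NULL  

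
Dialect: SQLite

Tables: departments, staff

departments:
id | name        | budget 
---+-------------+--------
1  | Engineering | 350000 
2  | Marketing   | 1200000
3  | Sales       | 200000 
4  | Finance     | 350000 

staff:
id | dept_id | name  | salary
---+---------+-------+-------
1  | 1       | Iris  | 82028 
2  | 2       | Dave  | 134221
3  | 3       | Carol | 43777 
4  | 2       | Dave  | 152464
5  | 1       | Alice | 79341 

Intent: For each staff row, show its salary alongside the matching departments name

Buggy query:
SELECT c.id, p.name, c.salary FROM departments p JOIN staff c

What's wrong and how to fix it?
Bug: Missing join condition: each staff row is matched to all departments rows instead of just its own

Fix: Add ON c.dept_id = p.id to the JOIN

Corrected query:
SELECT c.id, p.name, c.salary FROM departments p JOIN staff c ON c.dept_id = p.id

Result:
id | name        | salary
---+-------------+-------
1  | Engineering | 82028 
2  | Marketing   | 134221
3  | Sales       | 43777 
4  | Marketing   | 152464
5  | Engineering | 79341 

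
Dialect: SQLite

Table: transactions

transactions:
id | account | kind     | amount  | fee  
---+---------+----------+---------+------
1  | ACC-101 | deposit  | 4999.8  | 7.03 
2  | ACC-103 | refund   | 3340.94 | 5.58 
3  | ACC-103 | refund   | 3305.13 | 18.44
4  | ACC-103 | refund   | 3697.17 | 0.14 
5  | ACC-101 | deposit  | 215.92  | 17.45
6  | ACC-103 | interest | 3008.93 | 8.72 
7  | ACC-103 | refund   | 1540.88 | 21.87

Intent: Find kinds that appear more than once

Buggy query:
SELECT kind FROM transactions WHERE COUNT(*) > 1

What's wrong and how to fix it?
Bug: COUNT(*) is an aggregate and cannot be used in WHERE

Fix: GROUP BY kind, then filter groups with HAVING COUNT(*) > 1

Corrected query:
SELECT kind FROM transactions GROUP BY kind HAVING COUNT(*) > 1

Result:
kind   
-------
deposit
refund 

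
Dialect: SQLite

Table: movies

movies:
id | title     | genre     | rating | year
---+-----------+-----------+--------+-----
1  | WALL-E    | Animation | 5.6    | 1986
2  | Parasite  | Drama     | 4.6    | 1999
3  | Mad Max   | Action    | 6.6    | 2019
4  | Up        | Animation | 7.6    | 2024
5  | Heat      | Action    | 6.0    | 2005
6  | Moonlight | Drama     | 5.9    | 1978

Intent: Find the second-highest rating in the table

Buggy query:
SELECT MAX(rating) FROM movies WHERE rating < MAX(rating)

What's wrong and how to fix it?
Bug: The inner MAX is an aggregate inside WHERE, which is not allowed

Fix: Compute the overall MAX in a subquery, then take MAX of rows below it

Corrected query:
SELECT MAX(rating) FROM movies WHERE rating < (SELECT MAX(rating) FROM movies)

Result:
MAX(rating)
-----------
6.6        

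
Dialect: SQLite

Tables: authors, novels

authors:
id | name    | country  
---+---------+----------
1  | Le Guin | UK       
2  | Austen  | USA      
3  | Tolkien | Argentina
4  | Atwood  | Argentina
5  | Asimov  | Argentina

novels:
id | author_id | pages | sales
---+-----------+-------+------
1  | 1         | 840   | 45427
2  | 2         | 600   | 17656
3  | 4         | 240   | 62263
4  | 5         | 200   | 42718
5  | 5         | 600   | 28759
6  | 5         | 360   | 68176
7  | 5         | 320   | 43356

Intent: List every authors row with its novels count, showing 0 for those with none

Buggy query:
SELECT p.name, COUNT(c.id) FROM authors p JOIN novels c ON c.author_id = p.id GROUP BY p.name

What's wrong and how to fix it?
Bug: INNER JOIN drops authors rows that have no matching novels rows

Fix: Use LEFT JOIN so parents without children still appear (COUNT(c.id) gives 0)

Corrected query:
SELECT p.name, COUNT(c.id) FROM authors p LEFT JOIN novels c ON c.author_id = p.id GROUP BY p.name

Result:
name    | COUNT(c.id)
--------+------------
Asimov  | 4          
Atwood  | 1          
Austen  | 1          
Le Guin | 1          
Tolkien | 0          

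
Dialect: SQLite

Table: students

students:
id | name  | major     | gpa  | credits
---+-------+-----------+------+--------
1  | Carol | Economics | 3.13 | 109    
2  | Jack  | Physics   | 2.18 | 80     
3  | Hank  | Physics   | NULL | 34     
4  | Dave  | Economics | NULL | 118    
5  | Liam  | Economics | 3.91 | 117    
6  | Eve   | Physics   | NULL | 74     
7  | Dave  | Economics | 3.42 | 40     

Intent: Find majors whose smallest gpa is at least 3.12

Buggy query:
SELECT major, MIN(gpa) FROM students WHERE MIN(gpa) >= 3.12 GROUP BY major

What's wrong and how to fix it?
Bug: MIN() in WHERE is a misuse of aggregate

Fix: Replace WHERE with HAVING after the GROUP BY

Corrected query:
SELECT major, MIN(gpa) FROM students GROUP BY major HAVING MIN(gpa) >= 3.12

Result:
major     | MIN(gpa)
----------+---------
Economics | 3.13    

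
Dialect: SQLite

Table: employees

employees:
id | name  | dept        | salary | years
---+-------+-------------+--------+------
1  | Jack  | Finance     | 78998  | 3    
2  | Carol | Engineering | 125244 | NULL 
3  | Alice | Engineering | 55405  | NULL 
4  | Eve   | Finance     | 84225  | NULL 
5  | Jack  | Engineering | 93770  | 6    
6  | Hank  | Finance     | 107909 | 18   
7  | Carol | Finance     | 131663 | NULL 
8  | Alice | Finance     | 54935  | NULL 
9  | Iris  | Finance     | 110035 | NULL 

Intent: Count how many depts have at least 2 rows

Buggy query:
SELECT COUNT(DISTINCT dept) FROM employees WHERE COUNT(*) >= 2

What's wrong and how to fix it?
Bug: WHERE filters individual rows, not groups, so a group-level COUNT is invalid there

Fix: Group first with HAVING COUNT(*) >= 2, then COUNT the resulting groups

Corrected query:
SELECT COUNT(*) FROM (SELECT dept FROM employees GROUP BY dept HAVING COUNT(*) >= 2)

Result:
COUNT(*)
--------
2       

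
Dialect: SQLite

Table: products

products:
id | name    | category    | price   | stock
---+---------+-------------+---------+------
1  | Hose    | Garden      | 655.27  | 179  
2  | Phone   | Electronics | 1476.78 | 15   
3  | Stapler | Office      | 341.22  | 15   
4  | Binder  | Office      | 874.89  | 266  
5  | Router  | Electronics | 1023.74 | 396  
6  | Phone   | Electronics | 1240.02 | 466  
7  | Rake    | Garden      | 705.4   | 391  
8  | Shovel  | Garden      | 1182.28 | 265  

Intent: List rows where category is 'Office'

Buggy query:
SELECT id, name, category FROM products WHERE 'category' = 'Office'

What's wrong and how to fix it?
Bug: Single quotes denote string literals in SQL; the column name is being compared as a constant string

Fix: Remove the quotes around the column name (or use double quotes for an identifier)

Corrected query:
SELECT id, name, category FROM products WHERE category = 'Office'

Result:
id | name    | category
---+---------+---------
3  | Stapler | Office  
4  | Binder  | Office  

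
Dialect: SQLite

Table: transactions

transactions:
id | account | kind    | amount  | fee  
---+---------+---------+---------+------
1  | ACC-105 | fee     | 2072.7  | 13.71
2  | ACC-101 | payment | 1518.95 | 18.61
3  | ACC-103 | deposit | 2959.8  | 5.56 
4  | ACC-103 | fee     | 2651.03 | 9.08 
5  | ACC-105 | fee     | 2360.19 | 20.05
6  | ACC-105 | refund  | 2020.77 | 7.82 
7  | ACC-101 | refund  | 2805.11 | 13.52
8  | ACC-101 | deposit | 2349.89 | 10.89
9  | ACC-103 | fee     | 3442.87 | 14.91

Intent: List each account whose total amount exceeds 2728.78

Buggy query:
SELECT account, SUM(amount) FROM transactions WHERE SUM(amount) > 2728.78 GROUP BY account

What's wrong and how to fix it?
Bug: WHERE runs before GROUP BY, so aggregates aren't available there

Fix: Move the aggregate condition to a HAVING clause

Corrected query:
SELECT account, SUM(amount) FROM transactions GROUP BY account HAVING SUM(amount) > 2728.78

Result:
account | SUM(amount)
--------+------------
ACC-101 | 6673.95    
ACC-103 | 9053.7     
ACC-105 | 6453.66    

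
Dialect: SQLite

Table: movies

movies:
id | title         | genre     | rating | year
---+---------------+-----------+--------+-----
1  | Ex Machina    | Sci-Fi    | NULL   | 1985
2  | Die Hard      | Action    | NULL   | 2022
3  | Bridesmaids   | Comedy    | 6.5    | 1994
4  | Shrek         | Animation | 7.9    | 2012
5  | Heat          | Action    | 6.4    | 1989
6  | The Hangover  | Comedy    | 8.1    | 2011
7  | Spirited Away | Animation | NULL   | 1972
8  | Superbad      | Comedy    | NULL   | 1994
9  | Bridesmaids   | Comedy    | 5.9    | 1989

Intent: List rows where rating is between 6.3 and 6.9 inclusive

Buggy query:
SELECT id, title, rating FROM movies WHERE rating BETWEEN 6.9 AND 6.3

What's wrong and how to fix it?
Bug: BETWEEN expects the lower bound first; with 6.9 AND 6.3 the range is empty

Fix: Write BETWEEN 6.3 AND 6.9

Corrected query:
SELECT id, title, rating FROM movies WHERE rating BETWEEN 6.3 AND 6.9

Result:
id | title       | rating
---+-------------+-------
3  | Bridesmaids | 6.5   
5  | Heat        | 6.4   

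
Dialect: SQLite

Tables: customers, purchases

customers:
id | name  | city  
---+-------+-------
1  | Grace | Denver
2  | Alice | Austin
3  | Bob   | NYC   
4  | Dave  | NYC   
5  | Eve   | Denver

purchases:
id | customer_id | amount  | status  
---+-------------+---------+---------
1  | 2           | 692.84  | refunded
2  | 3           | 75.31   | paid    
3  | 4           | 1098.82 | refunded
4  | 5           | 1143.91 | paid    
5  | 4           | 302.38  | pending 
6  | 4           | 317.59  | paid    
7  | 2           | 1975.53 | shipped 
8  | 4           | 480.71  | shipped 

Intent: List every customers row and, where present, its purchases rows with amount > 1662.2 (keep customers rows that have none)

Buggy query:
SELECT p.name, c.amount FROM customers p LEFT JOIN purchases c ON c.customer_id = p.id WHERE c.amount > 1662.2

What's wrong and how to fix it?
Bug: A WHERE condition on the right-hand table after LEFT JOIN drops unmatched parents

Fix: Put 'c.amount > 1662.2' in the JOIN's ON clause instead of WHERE

Corrected query:
SELECT p.name, c.amount FROM customers p LEFT JOIN purchases c ON c.customer_id = p.id AND c.amount > 1662.2

Result:
name  | amount 
------+--------
Grace | NULL   
Alice | 1975.53
Bob   | NULL   
Dave  | NULL   
Eve   | NULL   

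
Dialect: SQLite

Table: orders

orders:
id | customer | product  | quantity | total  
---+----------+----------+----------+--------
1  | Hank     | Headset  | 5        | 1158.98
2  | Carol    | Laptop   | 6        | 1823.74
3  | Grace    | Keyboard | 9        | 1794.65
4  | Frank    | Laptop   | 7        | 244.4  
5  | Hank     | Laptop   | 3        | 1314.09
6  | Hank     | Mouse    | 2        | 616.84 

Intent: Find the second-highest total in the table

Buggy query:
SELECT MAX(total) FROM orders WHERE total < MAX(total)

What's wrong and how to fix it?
Bug: MAX(total) on the right of the comparison is an aggregate-in-WHERE error

Fix: Compute the overall MAX in a subquery, then take MAX of rows below it

Corrected query:
SELECT MAX(total) FROM orders WHERE total < (SELECT MAX(total) FROM orders)

Result:
MAX(total)
----------
1794.65   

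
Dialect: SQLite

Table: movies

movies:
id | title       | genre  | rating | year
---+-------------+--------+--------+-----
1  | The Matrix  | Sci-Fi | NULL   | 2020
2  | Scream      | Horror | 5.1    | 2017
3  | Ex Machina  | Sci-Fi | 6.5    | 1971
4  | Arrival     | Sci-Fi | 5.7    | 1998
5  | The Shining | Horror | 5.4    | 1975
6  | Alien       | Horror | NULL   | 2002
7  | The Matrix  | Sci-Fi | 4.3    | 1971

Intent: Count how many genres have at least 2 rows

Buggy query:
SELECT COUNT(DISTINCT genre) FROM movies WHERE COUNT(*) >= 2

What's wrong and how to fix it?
Bug: WHERE filters individual rows, not groups, so a group-level COUNT is invalid there

Fix: Use a subquery that GROUPs and filters with HAVING, then count its rows

Corrected query:
SELECT COUNT(*) FROM (SELECT genre FROM movies GROUP BY genre HAVING COUNT(*) >= 2)

Result:
COUNT(*)
--------
2       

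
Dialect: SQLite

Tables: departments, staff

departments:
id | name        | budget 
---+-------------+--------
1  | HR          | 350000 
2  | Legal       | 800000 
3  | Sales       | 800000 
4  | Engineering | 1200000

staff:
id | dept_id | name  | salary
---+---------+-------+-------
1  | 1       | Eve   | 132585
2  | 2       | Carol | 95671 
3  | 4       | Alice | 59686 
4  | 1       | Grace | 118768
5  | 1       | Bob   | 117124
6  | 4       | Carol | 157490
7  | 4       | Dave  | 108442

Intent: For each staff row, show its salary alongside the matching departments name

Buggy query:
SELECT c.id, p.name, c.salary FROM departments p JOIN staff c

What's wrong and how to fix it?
Bug: Missing join condition: each staff row is matched to all departments rows instead of just its own

Fix: Specify the join condition linking the foreign key to the parent id

Corrected query:
SELECT c.id, p.name, c.salary FROM departments p JOIN staff c ON c.dept_id = p.id

Result:
id | name        | salary
---+-------------+-------
1  | HR          | 132585
2  | Legal       | 95671 
3  | Engineering | 59686 
4  | HR          | 118768
5  | HR          | 117124
6  | Engineering | 157490
7  | Engineering | 108442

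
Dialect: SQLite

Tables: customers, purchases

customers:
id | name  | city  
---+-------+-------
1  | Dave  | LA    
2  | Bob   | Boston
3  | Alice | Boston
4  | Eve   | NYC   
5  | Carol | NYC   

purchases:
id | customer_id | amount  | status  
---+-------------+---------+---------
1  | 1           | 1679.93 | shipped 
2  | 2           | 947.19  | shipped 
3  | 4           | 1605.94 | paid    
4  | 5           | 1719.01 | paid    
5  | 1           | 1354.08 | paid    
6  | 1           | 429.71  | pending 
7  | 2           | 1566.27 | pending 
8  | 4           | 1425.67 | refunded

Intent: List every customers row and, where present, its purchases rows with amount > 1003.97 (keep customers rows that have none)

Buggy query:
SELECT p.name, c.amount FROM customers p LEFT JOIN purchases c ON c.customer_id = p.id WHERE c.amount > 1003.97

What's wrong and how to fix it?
Bug: A WHERE condition on the right-hand table after LEFT JOIN drops unmatched parents

Fix: Move the right-table condition into the ON clause so unmatched parents are kept

Corrected query:
SELECT p.name, c.amount FROM customers p LEFT JOIN purchases c ON c.customer_id = p.id AND c.amount > 1003.97

Result:
name  | amount 
------+--------
Dave  | 1354.08
Dave  | 1679.93
Bob   | 1566.27
Alice | NULL   
Eve   | 1425.67
Eve   | 1605.94
Carol | 1719.01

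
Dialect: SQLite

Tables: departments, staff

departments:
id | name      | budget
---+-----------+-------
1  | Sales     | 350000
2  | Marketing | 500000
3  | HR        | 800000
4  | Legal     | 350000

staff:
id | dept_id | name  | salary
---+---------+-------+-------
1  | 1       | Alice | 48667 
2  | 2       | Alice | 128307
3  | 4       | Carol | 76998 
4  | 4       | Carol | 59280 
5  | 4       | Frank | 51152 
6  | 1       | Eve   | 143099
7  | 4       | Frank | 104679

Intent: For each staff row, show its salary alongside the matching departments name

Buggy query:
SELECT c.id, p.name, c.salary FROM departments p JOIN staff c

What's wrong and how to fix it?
Bug: JOIN with no ON clause produces a cartesian product; every staff row pairs with every departments row

Fix: Add ON c.dept_id = p.id to the JOIN

Corrected query:
SELECT c.id, p.name, c.salary FROM departments p JOIN staff c ON c.dept_id = p.id

Result:
id | name      | salary
---+-----------+-------
1  | Sales     | 48667 
2  | Marketing | 128307
3  | Legal     | 76998 
4  | Legal     | 59280 
5  | Legal     | 51152 
6  | Sales     | 143099
7  | Legal     | 104679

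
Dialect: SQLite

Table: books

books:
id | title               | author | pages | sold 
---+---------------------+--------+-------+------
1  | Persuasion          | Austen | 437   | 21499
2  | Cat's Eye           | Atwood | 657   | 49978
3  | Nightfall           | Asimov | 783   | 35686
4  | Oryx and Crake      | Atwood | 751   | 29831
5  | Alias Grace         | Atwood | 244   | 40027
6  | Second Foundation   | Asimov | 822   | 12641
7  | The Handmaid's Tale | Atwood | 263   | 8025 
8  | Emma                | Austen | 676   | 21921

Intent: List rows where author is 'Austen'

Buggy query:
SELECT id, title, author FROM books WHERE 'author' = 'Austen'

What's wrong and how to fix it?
Bug: 'author' in single quotes is a string literal, not the column; the comparison is literal-vs-literal and never true

Fix: Reference the column as author without single quotes

Corrected query:
SELECT id, title, author FROM books WHERE author = 'Austen'

Result:
id | title      | author
---+------------+-------
1  | Persuasion | Austen
8  | Emma       | Austen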